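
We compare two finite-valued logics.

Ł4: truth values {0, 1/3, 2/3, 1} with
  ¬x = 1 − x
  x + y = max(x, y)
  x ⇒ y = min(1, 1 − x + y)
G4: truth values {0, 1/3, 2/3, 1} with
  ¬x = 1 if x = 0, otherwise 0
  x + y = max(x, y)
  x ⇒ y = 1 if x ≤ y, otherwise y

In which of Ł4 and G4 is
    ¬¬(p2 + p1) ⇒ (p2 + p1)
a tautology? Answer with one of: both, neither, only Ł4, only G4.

only Ł4

In Ł4: every assignment gives 1 — tautology.
In G4: at p1 = 0, p2 = 1/3 the value is 1/3 — not a tautology.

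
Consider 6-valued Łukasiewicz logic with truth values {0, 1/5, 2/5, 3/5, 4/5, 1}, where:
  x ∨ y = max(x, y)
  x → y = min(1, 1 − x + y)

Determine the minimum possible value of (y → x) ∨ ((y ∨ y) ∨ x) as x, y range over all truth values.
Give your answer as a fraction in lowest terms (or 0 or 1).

Take x = 0, y = 2/5:
y → x = 2/5 → 0 = 3/5
y ∨ y = 2/5 ∨ 2/5 = 2/5
(y ∨ y) ∨ x = 2/5 ∨ 0 = 2/5
(y → x) ∨ ((y ∨ y) ∨ x) = 3/5 ∨ 2/5 = 3/5
No assignment yields a value below 3/5, so this is the minimum.

3/5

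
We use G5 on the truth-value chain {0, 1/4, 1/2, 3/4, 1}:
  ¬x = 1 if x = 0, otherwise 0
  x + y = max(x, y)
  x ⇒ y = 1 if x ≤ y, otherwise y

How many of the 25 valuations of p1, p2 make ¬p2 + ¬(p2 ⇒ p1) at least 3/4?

value 1: 9 assignments (counts)
value 0: 16 assignments
So 9 of the 25 assignments meet the threshold.

9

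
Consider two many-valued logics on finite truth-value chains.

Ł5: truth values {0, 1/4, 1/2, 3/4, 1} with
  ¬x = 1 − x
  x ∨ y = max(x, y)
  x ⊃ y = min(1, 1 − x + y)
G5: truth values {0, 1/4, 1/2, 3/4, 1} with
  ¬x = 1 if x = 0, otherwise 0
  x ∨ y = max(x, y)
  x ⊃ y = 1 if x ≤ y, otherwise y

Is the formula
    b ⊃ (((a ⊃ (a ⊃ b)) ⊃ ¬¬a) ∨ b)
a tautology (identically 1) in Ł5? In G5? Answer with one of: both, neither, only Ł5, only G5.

In Ł5: every assignment gives 1 — tautology.
In G5: every assignment gives 1 — tautology.

both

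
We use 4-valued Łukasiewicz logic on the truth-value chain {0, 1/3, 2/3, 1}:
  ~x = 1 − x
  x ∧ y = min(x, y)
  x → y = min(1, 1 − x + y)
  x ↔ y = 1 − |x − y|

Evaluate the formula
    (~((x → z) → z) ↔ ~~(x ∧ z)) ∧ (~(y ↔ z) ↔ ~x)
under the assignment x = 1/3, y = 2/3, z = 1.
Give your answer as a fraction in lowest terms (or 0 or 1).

x → z = 1/3 → 1 = 1
(x → z) → z = 1 → 1 = 1
~((x → z) → z) = ~1 = 0
x ∧ z = 1/3 ∧ 1 = 1/3
~(x ∧ z) = ~1/3 = 2/3
~~(x ∧ z) = ~2/3 = 1/3
~((x → z) → z) ↔ ~~(x ∧ z) = 0 ↔ 1/3 = 2/3
y ↔ z = 2/3 ↔ 1 = 2/3
~(y ↔ z) = ~2/3 = 1/3
~x = ~1/3 = 2/3
~(y ↔ z) ↔ ~x = 1/3 ↔ 2/3 = 2/3
(~((x → z) → z) ↔ ~~(x ∧ z)) ∧ (~(y ↔ z) ↔ ~x) = 2/3 ∧ 2/3 = 2/3

2/3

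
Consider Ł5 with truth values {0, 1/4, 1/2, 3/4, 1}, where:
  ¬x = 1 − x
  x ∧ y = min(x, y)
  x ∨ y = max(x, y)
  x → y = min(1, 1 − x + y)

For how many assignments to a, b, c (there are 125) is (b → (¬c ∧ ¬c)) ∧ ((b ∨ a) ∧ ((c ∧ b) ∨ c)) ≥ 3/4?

value 1: 1 assignment (counts)
value 3/4: 9 assignments (counts)
value 1/2: 38 assignments
value 1/4: 43 assignments
value 0: 34 assignments
So 10 of the 125 assignments meet the threshold.

10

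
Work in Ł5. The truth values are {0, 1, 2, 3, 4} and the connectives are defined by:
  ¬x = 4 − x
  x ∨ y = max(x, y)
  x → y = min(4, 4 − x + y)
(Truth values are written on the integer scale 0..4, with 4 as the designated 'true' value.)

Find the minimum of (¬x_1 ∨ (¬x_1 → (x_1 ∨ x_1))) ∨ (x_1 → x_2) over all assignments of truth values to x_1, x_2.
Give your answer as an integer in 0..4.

3

Take x_1 = 1, x_2 = 0:
¬x_1 = ¬1 = 3
¬x_1 = ¬1 = 3
x_1 ∨ x_1 = 1 ∨ 1 = 1
¬x_1 → (x_1 ∨ x_1) = 3 → 1 = 2
¬x_1 ∨ (¬x_1 → (x_1 ∨ x_1)) = 3 ∨ 2 = 3
x_1 → x_2 = 1 → 0 = 3
(¬x_1 ∨ (¬x_1 → (x_1 ∨ x_1))) ∨ (x_1 → x_2) = 3 ∨ 3 = 3
No assignment yields a value below 3, so this is the minimum.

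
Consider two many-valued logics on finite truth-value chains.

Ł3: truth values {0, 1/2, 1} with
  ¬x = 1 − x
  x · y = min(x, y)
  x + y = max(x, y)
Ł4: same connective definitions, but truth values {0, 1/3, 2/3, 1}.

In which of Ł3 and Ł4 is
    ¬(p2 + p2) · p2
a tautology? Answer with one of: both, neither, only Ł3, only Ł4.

neither

In Ł3: at p2 = 0 the value is 0 — not a tautology.
In Ł4: at p2 = 0 the value is 0 — not a tautology.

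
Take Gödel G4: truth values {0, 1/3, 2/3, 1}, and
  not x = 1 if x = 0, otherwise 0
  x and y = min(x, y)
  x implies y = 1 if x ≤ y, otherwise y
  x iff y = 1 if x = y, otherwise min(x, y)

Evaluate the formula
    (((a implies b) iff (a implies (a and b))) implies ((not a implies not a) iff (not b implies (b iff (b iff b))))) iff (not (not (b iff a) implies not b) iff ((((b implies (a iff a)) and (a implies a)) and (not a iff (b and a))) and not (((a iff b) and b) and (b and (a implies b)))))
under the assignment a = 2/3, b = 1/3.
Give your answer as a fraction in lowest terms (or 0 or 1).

1

a implies b = 2/3 implies 1/3 = 1/3
a and b = 2/3 and 1/3 = 1/3
a implies (a and b) = 2/3 implies 1/3 = 1/3
(a implies b) iff (a implies (a and b)) = 1/3 iff 1/3 = 1
not a = not 2/3 = 0
not a = not 2/3 = 0
not a implies not a = 0 implies 0 = 1
not b = not 1/3 = 0
b iff b = 1/3 iff 1/3 = 1
b iff (b iff b) = 1/3 iff 1 = 1/3
not b implies (b iff (b iff b)) = 0 implies 1/3 = 1
(not a implies not a) iff (not b implies (b iff (b iff b))) = 1 iff 1 = 1
((a implies b) iff (a implies (a and b))) implies ((not a implies not a) iff (not b implies (b iff (b iff b)))) = 1 implies 1 = 1
b iff a = 1/3 iff 2/3 = 1/3
not (b iff a) = not 1/3 = 0
not b = not 1/3 = 0
not (b iff a) implies not b = 0 implies 0 = 1
not (not (b iff a) implies not b) = not 1 = 0
a iff a = 2/3 iff 2/3 = 1
b implies (a iff a) = 1/3 implies 1 = 1
a implies a = 2/3 implies 2/3 = 1
(b implies (a iff a)) and (a implies a) = 1 and 1 = 1
not a = not 2/3 = 0
b and a = 1/3 and 2/3 = 1/3
not a iff (b and a) = 0 iff 1/3 = 0
((b implies (a iff a)) and (a implies a)) and (not a iff (b and a)) = 1 and 0 = 0
a iff b = 2/3 iff 1/3 = 1/3
(a iff b) and b = 1/3 and 1/3 = 1/3
a implies b = 2/3 implies 1/3 = 1/3
b and (a implies b) = 1/3 and 1/3 = 1/3
((a iff b) and b) and (b and (a implies b)) = 1/3 and 1/3 = 1/3
not (((a iff b) and b) and (b and (a implies b))) = not 1/3 = 0
(((b implies (a iff a)) and (a implies a)) and (not a iff (b and a))) and not (((a iff b) and b) and (b and (a implies b))) = 0 and 0 = 0
not (not (b iff a) implies not b) iff ((((b implies (a iff a)) and (a implies a)) and (not a iff (b and a))) and not (((a iff b) and b) and (b and (a implies b)))) = 0 iff 0 = 1
(((a implies b) iff (a implies (a and b))) implies ((not a implies not a) iff (not b implies (b iff (b iff b))))) iff (not (not (b iff a) implies not b) iff ((((b implies (a iff a)) and (a implies a)) and (not a iff (b and a))) and not (((a iff b) and b) and (b and (a implies b))))) = 1 iff 1 = 1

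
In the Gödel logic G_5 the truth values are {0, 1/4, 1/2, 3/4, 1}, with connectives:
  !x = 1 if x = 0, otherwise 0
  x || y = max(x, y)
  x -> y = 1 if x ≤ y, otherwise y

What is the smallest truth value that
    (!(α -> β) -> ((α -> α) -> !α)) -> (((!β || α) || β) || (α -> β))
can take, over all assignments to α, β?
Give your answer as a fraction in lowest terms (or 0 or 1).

1/2

Take α = 1/2, β = 1/4:
α -> β = 1/2 -> 1/4 = 1/4
!(α -> β) = !1/4 = 0
α -> α = 1/2 -> 1/2 = 1
!α = !1/2 = 0
(α -> α) -> !α = 1 -> 0 = 0
!(α -> β) -> ((α -> α) -> !α) = 0 -> 0 = 1
!β = !1/4 = 0
!β || α = 0 || 1/2 = 1/2
(!β || α) || β = 1/2 || 1/4 = 1/2
α -> β = 1/2 -> 1/4 = 1/4
((!β || α) || β) || (α -> β) = 1/2 || 1/4 = 1/2
(!(α -> β) -> ((α -> α) -> !α)) -> (((!β || α) || β) || (α -> β)) = 1 -> 1/2 = 1/2
No assignment yields a value below 1/2, so this is the minimum.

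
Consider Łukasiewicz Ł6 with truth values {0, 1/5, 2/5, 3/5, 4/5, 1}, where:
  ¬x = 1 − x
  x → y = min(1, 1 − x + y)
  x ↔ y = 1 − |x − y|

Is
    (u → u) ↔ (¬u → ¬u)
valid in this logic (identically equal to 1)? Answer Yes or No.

u = 0 ↦ 1
u = 1/5 ↦ 1
u = 2/5 ↦ 1
u = 3/5 ↦ 1
u = 4/5 ↦ 1
u = 1 ↦ 1
Every assignment gives a value ≥ 1.

Yes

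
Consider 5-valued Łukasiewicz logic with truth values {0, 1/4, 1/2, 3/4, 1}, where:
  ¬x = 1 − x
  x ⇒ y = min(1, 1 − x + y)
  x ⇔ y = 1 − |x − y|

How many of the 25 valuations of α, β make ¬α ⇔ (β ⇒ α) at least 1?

3

value 1: 3 assignments (counts)
value 3/4: 5 assignments
value 1/2: 6 assignments
value 1/4: 5 assignments
value 0: 6 assignments
So 3 of the 25 assignments meet the threshold.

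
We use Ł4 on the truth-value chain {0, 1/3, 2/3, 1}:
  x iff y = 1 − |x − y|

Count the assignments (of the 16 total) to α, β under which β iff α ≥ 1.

4

α = 0, β = 0 ↦ 1  ≥
α = 0, β = 1/3 ↦ 2/3  <
α = 0, β = 2/3 ↦ 1/3  <
α = 0, β = 1 ↦ 0  <
α = 1/3, β = 0 ↦ 2/3  <
α = 1/3, β = 1/3 ↦ 1  ≥
α = 1/3, β = 2/3 ↦ 2/3  <
α = 1/3, β = 1 ↦ 1/3  <
α = 2/3, β = 0 ↦ 1/3  <
α = 2/3, β = 1/3 ↦ 2/3  <
α = 2/3, β = 2/3 ↦ 1  ≥
α = 2/3, β = 1 ↦ 2/3  <
α = 1, β = 0 ↦ 0  <
α = 1, β = 1/3 ↦ 1/3  <
α = 1, β = 2/3 ↦ 2/3  <
α = 1, β = 1 ↦ 1  ≥
So 4 of the 16 assignments meet the threshold.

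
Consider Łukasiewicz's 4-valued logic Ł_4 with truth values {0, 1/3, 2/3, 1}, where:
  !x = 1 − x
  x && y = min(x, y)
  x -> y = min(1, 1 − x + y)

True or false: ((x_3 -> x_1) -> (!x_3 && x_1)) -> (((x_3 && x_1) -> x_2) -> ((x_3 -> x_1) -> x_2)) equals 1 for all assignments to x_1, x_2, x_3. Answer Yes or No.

Counterexample: take x_1 = 1/3, x_2 = 0, x_3 = 0.
x_3 -> x_1 = 0 -> 1/3 = 1
!x_3 = !0 = 1
!x_3 && x_1 = 1 && 1/3 = 1/3
(x_3 -> x_1) -> (!x_3 && x_1) = 1 -> 1/3 = 1/3
x_3 && x_1 = 0 && 1/3 = 0
(x_3 && x_1) -> x_2 = 0 -> 0 = 1
x_3 -> x_1 = 0 -> 1/3 = 1
(x_3 -> x_1) -> x_2 = 1 -> 0 = 0
((x_3 && x_1) -> x_2) -> ((x_3 -> x_1) -> x_2) = 1 -> 0 = 0
((x_3 -> x_1) -> (!x_3 && x_1)) -> (((x_3 && x_1) -> x_2) -> ((x_3 -> x_1) -> x_2)) = 1/3 -> 0 = 2/3
This gives 2/3 ≠ 1.

No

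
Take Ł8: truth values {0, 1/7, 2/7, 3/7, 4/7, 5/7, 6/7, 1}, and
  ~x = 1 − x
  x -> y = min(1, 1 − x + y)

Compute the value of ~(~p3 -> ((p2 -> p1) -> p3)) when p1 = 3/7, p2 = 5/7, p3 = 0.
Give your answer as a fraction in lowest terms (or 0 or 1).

5/7

~p3 = ~0 = 1
p2 -> p1 = 5/7 -> 3/7 = 5/7
(p2 -> p1) -> p3 = 5/7 -> 0 = 2/7
~p3 -> ((p2 -> p1) -> p3) = 1 -> 2/7 = 2/7
~(~p3 -> ((p2 -> p1) -> p3)) = ~2/7 = 5/7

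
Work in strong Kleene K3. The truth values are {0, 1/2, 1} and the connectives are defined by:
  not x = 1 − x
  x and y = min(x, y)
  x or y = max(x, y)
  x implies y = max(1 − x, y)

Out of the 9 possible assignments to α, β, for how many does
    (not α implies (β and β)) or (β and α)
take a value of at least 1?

5

α = 0, β = 0 ↦ 0  <
α = 0, β = 1/2 ↦ 1/2  <
α = 0, β = 1 ↦ 1  ≥
α = 1/2, β = 0 ↦ 1/2  <
α = 1/2, β = 1/2 ↦ 1/2  <
α = 1/2, β = 1 ↦ 1  ≥
α = 1, β = 0 ↦ 1  ≥
α = 1, β = 1/2 ↦ 1  ≥
α = 1, β = 1 ↦ 1  ≥
So 5 of the 9 assignments meet the threshold.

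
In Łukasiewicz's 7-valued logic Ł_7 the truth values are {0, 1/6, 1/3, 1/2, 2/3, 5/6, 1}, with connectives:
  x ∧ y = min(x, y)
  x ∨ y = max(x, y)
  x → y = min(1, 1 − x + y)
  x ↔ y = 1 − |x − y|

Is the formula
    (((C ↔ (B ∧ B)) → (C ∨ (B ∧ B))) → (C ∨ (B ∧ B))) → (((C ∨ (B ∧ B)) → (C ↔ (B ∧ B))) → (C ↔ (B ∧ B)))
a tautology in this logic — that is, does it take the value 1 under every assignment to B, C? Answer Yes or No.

At B = 0, C = 1/3, for instance:
B ∧ B = 0 ∧ 0 = 0
C ↔ (B ∧ B) = 1/3 ↔ 0 = 2/3
B ∧ B = 0 ∧ 0 = 0
C ∨ (B ∧ B) = 1/3 ∨ 0 = 1/3
(C ↔ (B ∧ B)) → (C ∨ (B ∧ B)) = 2/3 → 1/3 = 2/3
((C ↔ (B ∧ B)) → (C ∨ (B ∧ B))) → (C ∨ (B ∧ B)) = 2/3 → 1/3 = 2/3
(C ∨ (B ∧ B)) → (C ↔ (B ∧ B)) = 1/3 → 2/3 = 1
((C ∨ (B ∧ B)) → (C ↔ (B ∧ B))) → (C ↔ (B ∧ B)) = 1 → 2/3 = 2/3
(((C ↔ (B ∧ B)) → (C ∨ (B ∧ B))) → (C ∨ (B ∧ B))) → (((C ∨ (B ∧ B)) → (C ↔ (B ∧ B))) → (C ↔ (B ∧ B))) = 2/3 → 2/3 = 1
and checking the remaining 48 assignments likewise gives ≥ 1 in every case.

Yes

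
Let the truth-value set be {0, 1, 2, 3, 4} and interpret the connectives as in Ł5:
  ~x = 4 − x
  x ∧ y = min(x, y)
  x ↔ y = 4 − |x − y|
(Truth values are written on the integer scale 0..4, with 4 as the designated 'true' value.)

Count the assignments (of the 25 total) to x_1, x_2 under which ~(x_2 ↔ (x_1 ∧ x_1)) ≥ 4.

2

value 4: 2 assignments (counts)
value 3: 4 assignments
value 2: 6 assignments
value 1: 8 assignments
value 0: 5 assignments
So 2 of the 25 assignments meet the threshold.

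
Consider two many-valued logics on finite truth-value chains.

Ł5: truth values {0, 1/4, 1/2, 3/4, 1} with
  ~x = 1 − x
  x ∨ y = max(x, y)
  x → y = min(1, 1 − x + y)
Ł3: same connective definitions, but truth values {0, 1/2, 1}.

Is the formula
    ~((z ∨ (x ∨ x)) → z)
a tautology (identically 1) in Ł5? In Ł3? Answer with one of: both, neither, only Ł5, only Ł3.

neither

In Ł5: at x = 0, z = 0 the value is 0 — not a tautology.
In Ł3: at x = 0, z = 0 the value is 0 — not a tautology.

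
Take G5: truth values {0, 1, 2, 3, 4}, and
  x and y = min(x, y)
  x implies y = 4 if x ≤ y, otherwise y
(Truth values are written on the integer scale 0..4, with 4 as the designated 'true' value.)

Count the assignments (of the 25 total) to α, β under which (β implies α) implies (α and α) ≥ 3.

value 4: 15 assignments (counts)
value 3: 4 assignments (counts)
value 2: 3 assignments
value 1: 2 assignments
value 0: 1 assignment
So 19 of the 25 assignments meet the threshold.

19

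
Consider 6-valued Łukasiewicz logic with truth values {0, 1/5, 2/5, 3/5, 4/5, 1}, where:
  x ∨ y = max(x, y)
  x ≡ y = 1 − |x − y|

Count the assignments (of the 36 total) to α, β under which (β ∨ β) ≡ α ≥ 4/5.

value 1: 6 assignments (counts)
value 4/5: 10 assignments (counts)
value 3/5: 8 assignments
value 2/5: 6 assignments
value 1/5: 4 assignments
value 0: 2 assignments
So 16 of the 36 assignments meet the threshold.

16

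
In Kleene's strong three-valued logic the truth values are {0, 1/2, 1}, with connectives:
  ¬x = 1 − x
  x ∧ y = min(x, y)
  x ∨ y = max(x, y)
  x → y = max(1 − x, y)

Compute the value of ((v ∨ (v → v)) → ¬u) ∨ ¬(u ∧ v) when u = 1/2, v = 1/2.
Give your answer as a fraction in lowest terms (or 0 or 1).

v → v = 1/2 → 1/2 = 1/2
v ∨ (v → v) = 1/2 ∨ 1/2 = 1/2
¬u = ¬1/2 = 1/2
(v ∨ (v → v)) → ¬u = 1/2 → 1/2 = 1/2
u ∧ v = 1/2 ∧ 1/2 = 1/2
¬(u ∧ v) = ¬1/2 = 1/2
((v ∨ (v → v)) → ¬u) ∨ ¬(u ∧ v) = 1/2 ∨ 1/2 = 1/2

1/2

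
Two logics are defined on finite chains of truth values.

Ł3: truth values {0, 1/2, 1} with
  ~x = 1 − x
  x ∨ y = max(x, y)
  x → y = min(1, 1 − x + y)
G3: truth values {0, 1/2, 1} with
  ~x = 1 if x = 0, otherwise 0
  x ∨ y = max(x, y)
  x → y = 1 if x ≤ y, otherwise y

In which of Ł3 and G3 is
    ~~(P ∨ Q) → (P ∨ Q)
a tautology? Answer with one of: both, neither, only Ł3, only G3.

only Ł3

In Ł3: every assignment gives 1 — tautology.
In G3: at P = 0, Q = 1/2 the value is 1/2 — not a tautology.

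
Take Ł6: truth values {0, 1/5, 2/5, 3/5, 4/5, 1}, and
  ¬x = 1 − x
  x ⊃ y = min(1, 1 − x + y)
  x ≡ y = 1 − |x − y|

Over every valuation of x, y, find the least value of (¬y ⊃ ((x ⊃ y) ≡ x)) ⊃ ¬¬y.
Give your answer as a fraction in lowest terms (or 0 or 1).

1/5

Take x = 2/5, y = 0:
¬y = ¬0 = 1
x ⊃ y = 2/5 ⊃ 0 = 3/5
(x ⊃ y) ≡ x = 3/5 ≡ 2/5 = 4/5
¬y ⊃ ((x ⊃ y) ≡ x) = 1 ⊃ 4/5 = 4/5
¬y = ¬0 = 1
¬¬y = ¬1 = 0
(¬y ⊃ ((x ⊃ y) ≡ x)) ⊃ ¬¬y = 4/5 ⊃ 0 = 1/5
No assignment yields a value below 1/5, so this is the minimum.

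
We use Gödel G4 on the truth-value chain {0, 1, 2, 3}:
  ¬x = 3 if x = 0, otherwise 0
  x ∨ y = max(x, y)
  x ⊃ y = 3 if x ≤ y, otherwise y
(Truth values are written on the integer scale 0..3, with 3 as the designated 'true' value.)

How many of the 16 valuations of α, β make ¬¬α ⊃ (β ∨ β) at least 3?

7

α = 0, β = 0 ↦ 3  ≥
α = 0, β = 1 ↦ 3  ≥
α = 0, β = 2 ↦ 3  ≥
α = 0, β = 3 ↦ 3  ≥
α = 1, β = 0 ↦ 0  <
α = 1, β = 1 ↦ 1  <
α = 1, β = 2 ↦ 2  <
α = 1, β = 3 ↦ 3  ≥
α = 2, β = 0 ↦ 0  <
α = 2, β = 1 ↦ 1  <
α = 2, β = 2 ↦ 2  <
α = 2, β = 3 ↦ 3  ≥
α = 3, β = 0 ↦ 0  <
α = 3, β = 1 ↦ 1  <
α = 3, β = 2 ↦ 2  <
α = 3, β = 3 ↦ 3  ≥
So 7 of the 16 assignments meet the threshold.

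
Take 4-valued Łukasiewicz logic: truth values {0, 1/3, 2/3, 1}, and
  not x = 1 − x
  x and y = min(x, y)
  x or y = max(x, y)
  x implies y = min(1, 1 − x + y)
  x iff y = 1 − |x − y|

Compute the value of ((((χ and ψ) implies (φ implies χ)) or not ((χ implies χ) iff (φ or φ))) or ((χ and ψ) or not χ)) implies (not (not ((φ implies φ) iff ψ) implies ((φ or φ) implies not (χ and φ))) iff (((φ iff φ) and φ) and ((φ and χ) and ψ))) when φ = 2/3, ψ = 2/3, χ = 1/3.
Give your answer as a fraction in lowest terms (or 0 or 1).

χ and ψ = 1/3 and 2/3 = 1/3
φ implies χ = 2/3 implies 1/3 = 2/3
(χ and ψ) implies (φ implies χ) = 1/3 implies 2/3 = 1
χ implies χ = 1/3 implies 1/3 = 1
φ or φ = 2/3 or 2/3 = 2/3
(χ implies χ) iff (φ or φ) = 1 iff 2/3 = 2/3
not ((χ implies χ) iff (φ or φ)) = not 2/3 = 1/3
((χ and ψ) implies (φ implies χ)) or not ((χ implies χ) iff (φ or φ)) = 1 or 1/3 = 1
χ and ψ = 1/3 and 2/3 = 1/3
not χ = not 1/3 = 2/3
(χ and ψ) or not χ = 1/3 or 2/3 = 2/3
(((χ and ψ) implies (φ implies χ)) or not ((χ implies χ) iff (φ or φ))) or ((χ and ψ) or not χ) = 1 or 2/3 = 1
φ implies φ = 2/3 implies 2/3 = 1
(φ implies φ) iff ψ = 1 iff 2/3 = 2/3
not ((φ implies φ) iff ψ) = not 2/3 = 1/3
φ or φ = 2/3 or 2/3 = 2/3
χ and φ = 1/3 and 2/3 = 1/3
not (χ and φ) = not 1/3 = 2/3
(φ or φ) implies not (χ and φ) = 2/3 implies 2/3 = 1
not ((φ implies φ) iff ψ) implies ((φ or φ) implies not (χ and φ)) = 1/3 implies 1 = 1
not (not ((φ implies φ) iff ψ) implies ((φ or φ) implies not (χ and φ))) = not 1 = 0
φ iff φ = 2/3 iff 2/3 = 1
(φ iff φ) and φ = 1 and 2/3 = 2/3
φ and χ = 2/3 and 1/3 = 1/3
(φ and χ) and ψ = 1/3 and 2/3 = 1/3
((φ iff φ) and φ) and ((φ and χ) and ψ) = 2/3 and 1/3 = 1/3
not (not ((φ implies φ) iff ψ) implies ((φ or φ) implies not (χ and φ))) iff (((φ iff φ) and φ) and ((φ and χ) and ψ)) = 0 iff 1/3 = 2/3
((((χ and ψ) implies (φ implies χ)) or not ((χ implies χ) iff (φ or φ))) or ((χ and ψ) or not χ)) implies (not (not ((φ implies φ) iff ψ) implies ((φ or φ) implies not (χ and φ))) iff (((φ iff φ) and φ) and ((φ and χ) and ψ))) = 1 implies 2/3 = 2/3

2/3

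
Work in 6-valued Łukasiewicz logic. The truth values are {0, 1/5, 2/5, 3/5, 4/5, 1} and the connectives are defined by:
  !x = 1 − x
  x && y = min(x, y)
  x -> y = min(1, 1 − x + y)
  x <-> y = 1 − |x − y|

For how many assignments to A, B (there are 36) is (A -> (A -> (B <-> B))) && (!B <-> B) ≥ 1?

0

value 4/5: 12 assignments
value 2/5: 12 assignments
value 0: 12 assignments
So 0 of the 36 assignments meet the threshold.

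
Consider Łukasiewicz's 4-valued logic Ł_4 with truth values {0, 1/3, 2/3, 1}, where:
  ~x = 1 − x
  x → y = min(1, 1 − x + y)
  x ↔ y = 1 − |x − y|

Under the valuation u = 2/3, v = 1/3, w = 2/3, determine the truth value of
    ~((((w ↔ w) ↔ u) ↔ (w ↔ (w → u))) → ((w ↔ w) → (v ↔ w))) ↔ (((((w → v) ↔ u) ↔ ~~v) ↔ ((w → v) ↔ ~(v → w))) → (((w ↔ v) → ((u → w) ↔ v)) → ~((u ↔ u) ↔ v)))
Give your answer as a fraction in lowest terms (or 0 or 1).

1/3

w ↔ w = 2/3 ↔ 2/3 = 1
(w ↔ w) ↔ u = 1 ↔ 2/3 = 2/3
w → u = 2/3 → 2/3 = 1
w ↔ (w → u) = 2/3 ↔ 1 = 2/3
((w ↔ w) ↔ u) ↔ (w ↔ (w → u)) = 2/3 ↔ 2/3 = 1
w ↔ w = 2/3 ↔ 2/3 = 1
v ↔ w = 1/3 ↔ 2/3 = 2/3
(w ↔ w) → (v ↔ w) = 1 → 2/3 = 2/3
(((w ↔ w) ↔ u) ↔ (w ↔ (w → u))) → ((w ↔ w) → (v ↔ w)) = 1 → 2/3 = 2/3
~((((w ↔ w) ↔ u) ↔ (w ↔ (w → u))) → ((w ↔ w) → (v ↔ w))) = ~2/3 = 1/3
w → v = 2/3 → 1/3 = 2/3
(w → v) ↔ u = 2/3 ↔ 2/3 = 1
~v = ~1/3 = 2/3
~~v = ~2/3 = 1/3
((w → v) ↔ u) ↔ ~~v = 1 ↔ 1/3 = 1/3
w → v = 2/3 → 1/3 = 2/3
v → w = 1/3 → 2/3 = 1
~(v → w) = ~1 = 0
(w → v) ↔ ~(v → w) = 2/3 ↔ 0 = 1/3
(((w → v) ↔ u) ↔ ~~v) ↔ ((w → v) ↔ ~(v → w)) = 1/3 ↔ 1/3 = 1
w ↔ v = 2/3 ↔ 1/3 = 2/3
u → w = 2/3 → 2/3 = 1
(u → w) ↔ v = 1 ↔ 1/3 = 1/3
(w ↔ v) → ((u → w) ↔ v) = 2/3 → 1/3 = 2/3
u ↔ u = 2/3 ↔ 2/3 = 1
(u ↔ u) ↔ v = 1 ↔ 1/3 = 1/3
~((u ↔ u) ↔ v) = ~1/3 = 2/3
((w ↔ v) → ((u → w) ↔ v)) → ~((u ↔ u) ↔ v) = 2/3 → 2/3 = 1
((((w → v) ↔ u) ↔ ~~v) ↔ ((w → v) ↔ ~(v → w))) → (((w ↔ v) → ((u → w) ↔ v)) → ~((u ↔ u) ↔ v)) = 1 → 1 = 1
~((((w ↔ w) ↔ u) ↔ (w ↔ (w → u))) → ((w ↔ w) → (v ↔ w))) ↔ (((((w → v) ↔ u) ↔ ~~v) ↔ ((w → v) ↔ ~(v → w))) → (((w ↔ v) → ((u → w) ↔ v)) → ~((u ↔ u) ↔ v))) = 1/3 ↔ 1 = 1/3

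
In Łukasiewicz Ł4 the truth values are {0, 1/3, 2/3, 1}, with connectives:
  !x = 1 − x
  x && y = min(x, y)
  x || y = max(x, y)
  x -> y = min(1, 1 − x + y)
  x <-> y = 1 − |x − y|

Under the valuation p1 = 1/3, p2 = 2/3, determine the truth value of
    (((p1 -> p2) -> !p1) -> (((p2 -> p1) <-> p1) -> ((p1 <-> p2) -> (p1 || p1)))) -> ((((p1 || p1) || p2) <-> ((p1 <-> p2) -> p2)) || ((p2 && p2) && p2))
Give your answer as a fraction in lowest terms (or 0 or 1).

p1 -> p2 = 1/3 -> 2/3 = 1
!p1 = !1/3 = 2/3
(p1 -> p2) -> !p1 = 1 -> 2/3 = 2/3
p2 -> p1 = 2/3 -> 1/3 = 2/3
(p2 -> p1) <-> p1 = 2/3 <-> 1/3 = 2/3
p1 <-> p2 = 1/3 <-> 2/3 = 2/3
p1 || p1 = 1/3 || 1/3 = 1/3
(p1 <-> p2) -> (p1 || p1) = 2/3 -> 1/3 = 2/3
((p2 -> p1) <-> p1) -> ((p1 <-> p2) -> (p1 || p1)) = 2/3 -> 2/3 = 1
((p1 -> p2) -> !p1) -> (((p2 -> p1) <-> p1) -> ((p1 <-> p2) -> (p1 || p1))) = 2/3 -> 1 = 1
p1 || p1 = 1/3 || 1/3 = 1/3
(p1 || p1) || p2 = 1/3 || 2/3 = 2/3
p1 <-> p2 = 1/3 <-> 2/3 = 2/3
(p1 <-> p2) -> p2 = 2/3 -> 2/3 = 1
((p1 || p1) || p2) <-> ((p1 <-> p2) -> p2) = 2/3 <-> 1 = 2/3
p2 && p2 = 2/3 && 2/3 = 2/3
(p2 && p2) && p2 = 2/3 && 2/3 = 2/3
(((p1 || p1) || p2) <-> ((p1 <-> p2) -> p2)) || ((p2 && p2) && p2) = 2/3 || 2/3 = 2/3
(((p1 -> p2) -> !p1) -> (((p2 -> p1) <-> p1) -> ((p1 <-> p2) -> (p1 || p1)))) -> ((((p1 || p1) || p2) <-> ((p1 <-> p2) -> p2)) || ((p2 && p2) && p2)) = 1 -> 2/3 = 2/3

2/3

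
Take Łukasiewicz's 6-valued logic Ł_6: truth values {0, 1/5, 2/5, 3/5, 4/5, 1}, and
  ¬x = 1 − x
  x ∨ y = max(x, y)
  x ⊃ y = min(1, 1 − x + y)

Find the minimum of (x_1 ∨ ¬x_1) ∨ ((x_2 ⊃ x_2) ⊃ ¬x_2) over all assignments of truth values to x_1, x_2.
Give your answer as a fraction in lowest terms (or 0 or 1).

3/5

Take x_1 = 2/5, x_2 = 2/5:
¬x_1 = ¬2/5 = 3/5
x_1 ∨ ¬x_1 = 2/5 ∨ 3/5 = 3/5
x_2 ⊃ x_2 = 2/5 ⊃ 2/5 = 1
¬x_2 = ¬2/5 = 3/5
(x_2 ⊃ x_2) ⊃ ¬x_2 = 1 ⊃ 3/5 = 3/5
(x_1 ∨ ¬x_1) ∨ ((x_2 ⊃ x_2) ⊃ ¬x_2) = 3/5 ∨ 3/5 = 3/5
No assignment yields a value below 3/5, so this is the minimum.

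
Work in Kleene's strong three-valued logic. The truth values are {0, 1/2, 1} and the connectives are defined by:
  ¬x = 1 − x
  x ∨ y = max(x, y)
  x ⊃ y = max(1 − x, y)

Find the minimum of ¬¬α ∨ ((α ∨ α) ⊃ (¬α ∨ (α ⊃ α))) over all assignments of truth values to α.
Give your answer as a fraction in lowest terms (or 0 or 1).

Take α = 1/2:
¬α = ¬1/2 = 1/2
¬¬α = ¬1/2 = 1/2
α ∨ α = 1/2 ∨ 1/2 = 1/2
¬α = ¬1/2 = 1/2
α ⊃ α = 1/2 ⊃ 1/2 = 1/2
¬α ∨ (α ⊃ α) = 1/2 ∨ 1/2 = 1/2
(α ∨ α) ⊃ (¬α ∨ (α ⊃ α)) = 1/2 ⊃ 1/2 = 1/2
¬¬α ∨ ((α ∨ α) ⊃ (¬α ∨ (α ⊃ α))) = 1/2 ∨ 1/2 = 1/2
No assignment yields a value below 1/2, so this is the minimum.

1/2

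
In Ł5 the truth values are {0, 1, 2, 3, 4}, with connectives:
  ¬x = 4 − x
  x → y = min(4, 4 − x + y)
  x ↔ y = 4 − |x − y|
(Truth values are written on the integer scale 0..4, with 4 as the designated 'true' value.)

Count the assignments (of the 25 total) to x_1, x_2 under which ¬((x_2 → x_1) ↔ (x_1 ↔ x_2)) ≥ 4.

1

value 4: 1 assignment (counts)
value 3: 2 assignments
value 2: 3 assignments
value 1: 4 assignments
value 0: 15 assignments
So 1 of the 25 assignments meets the threshold.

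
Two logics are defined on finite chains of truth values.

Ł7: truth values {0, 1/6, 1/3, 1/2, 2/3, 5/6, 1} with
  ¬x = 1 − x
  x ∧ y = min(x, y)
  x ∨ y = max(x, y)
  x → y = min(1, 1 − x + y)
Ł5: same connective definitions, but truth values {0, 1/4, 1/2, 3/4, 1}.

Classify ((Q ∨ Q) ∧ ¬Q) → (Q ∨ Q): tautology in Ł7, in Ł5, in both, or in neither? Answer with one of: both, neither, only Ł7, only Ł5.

In Ł7: every assignment gives 1 — tautology.
In Ł5: every assignment gives 1 — tautology.

both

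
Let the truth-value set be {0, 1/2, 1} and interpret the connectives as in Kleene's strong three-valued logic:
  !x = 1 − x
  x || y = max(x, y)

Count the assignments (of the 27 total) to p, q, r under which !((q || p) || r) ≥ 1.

value 1: 1 assignment (counts)
value 1/2: 7 assignments
value 0: 19 assignments
So 1 of the 27 assignments meets the threshold.

1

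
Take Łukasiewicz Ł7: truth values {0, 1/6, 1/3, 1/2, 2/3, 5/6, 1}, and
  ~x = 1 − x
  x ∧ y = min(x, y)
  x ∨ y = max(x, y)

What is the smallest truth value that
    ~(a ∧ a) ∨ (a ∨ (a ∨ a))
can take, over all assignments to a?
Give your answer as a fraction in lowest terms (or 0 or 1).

1/2

Take a = 1/2:
a ∧ a = 1/2 ∧ 1/2 = 1/2
~(a ∧ a) = ~1/2 = 1/2
a ∨ a = 1/2 ∨ 1/2 = 1/2
a ∨ (a ∨ a) = 1/2 ∨ 1/2 = 1/2
~(a ∧ a) ∨ (a ∨ (a ∨ a)) = 1/2 ∨ 1/2 = 1/2
No assignment yields a value below 1/2, so this is the minimum.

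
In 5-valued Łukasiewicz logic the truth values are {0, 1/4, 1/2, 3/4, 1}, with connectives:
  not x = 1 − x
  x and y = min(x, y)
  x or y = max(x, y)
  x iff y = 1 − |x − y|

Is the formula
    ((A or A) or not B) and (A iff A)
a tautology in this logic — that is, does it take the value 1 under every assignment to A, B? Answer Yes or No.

Counterexample: take A = 0, B = 1/4.
A or A = 0 or 0 = 0
not B = not 1/4 = 3/4
(A or A) or not B = 0 or 3/4 = 3/4
A iff A = 0 iff 0 = 1
((A or A) or not B) and (A iff A) = 3/4 and 1 = 3/4
This gives 3/4 ≠ 1.

No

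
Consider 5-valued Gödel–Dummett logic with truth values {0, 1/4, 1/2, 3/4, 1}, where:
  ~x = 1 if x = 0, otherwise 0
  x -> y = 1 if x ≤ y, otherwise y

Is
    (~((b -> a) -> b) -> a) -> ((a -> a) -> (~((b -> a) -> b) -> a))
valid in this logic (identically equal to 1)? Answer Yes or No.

Yes

At a = 1, b = 1/4, for instance:
b -> a = 1/4 -> 1 = 1
(b -> a) -> b = 1 -> 1/4 = 1/4
~((b -> a) -> b) = ~1/4 = 0
~((b -> a) -> b) -> a = 0 -> 1 = 1
a -> a = 1 -> 1 = 1
~((b -> a) -> b) -> a = 0 -> 1 = 1
(a -> a) -> (~((b -> a) -> b) -> a) = 1 -> 1 = 1
(~((b -> a) -> b) -> a) -> ((a -> a) -> (~((b -> a) -> b) -> a)) = 1 -> 1 = 1
and checking the remaining 24 assignments likewise gives ≥ 1 in every case.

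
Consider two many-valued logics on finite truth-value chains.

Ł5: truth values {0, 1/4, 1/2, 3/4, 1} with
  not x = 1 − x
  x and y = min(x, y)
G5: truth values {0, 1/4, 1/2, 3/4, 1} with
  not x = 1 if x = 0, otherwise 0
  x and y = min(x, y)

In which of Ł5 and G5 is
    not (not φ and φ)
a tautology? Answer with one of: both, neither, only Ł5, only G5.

In Ł5: at φ = 1/4 the value is 3/4 — not a tautology.
In G5: every assignment gives 1 — tautology.

only G5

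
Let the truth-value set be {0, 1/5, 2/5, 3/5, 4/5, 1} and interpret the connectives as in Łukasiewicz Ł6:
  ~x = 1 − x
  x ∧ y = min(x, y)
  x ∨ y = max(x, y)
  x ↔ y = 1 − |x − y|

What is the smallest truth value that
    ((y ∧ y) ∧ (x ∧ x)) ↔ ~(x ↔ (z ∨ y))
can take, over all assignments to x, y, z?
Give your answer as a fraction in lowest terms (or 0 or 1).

0

Take x = 0, y = 0, z = 1:
y ∧ y = 0 ∧ 0 = 0
x ∧ x = 0 ∧ 0 = 0
(y ∧ y) ∧ (x ∧ x) = 0 ∧ 0 = 0
z ∨ y = 1 ∨ 0 = 1
x ↔ (z ∨ y) = 0 ↔ 1 = 0
~(x ↔ (z ∨ y)) = ~0 = 1
((y ∧ y) ∧ (x ∧ x)) ↔ ~(x ↔ (z ∨ y)) = 0 ↔ 1 = 0
No assignment yields a value below 0, so this is the minimum.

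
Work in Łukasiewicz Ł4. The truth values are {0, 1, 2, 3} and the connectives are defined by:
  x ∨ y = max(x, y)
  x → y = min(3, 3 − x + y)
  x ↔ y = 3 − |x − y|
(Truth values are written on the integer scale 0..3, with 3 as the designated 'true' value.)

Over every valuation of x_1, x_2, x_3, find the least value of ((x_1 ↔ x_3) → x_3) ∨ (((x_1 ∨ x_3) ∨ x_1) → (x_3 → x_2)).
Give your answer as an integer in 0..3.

2

Take x_1 = 2, x_2 = 0, x_3 = 2:
x_1 ↔ x_3 = 2 ↔ 2 = 3
(x_1 ↔ x_3) → x_3 = 3 → 2 = 2
x_1 ∨ x_3 = 2 ∨ 2 = 2
(x_1 ∨ x_3) ∨ x_1 = 2 ∨ 2 = 2
x_3 → x_2 = 2 → 0 = 1
((x_1 ∨ x_3) ∨ x_1) → (x_3 → x_2) = 2 → 1 = 2
((x_1 ↔ x_3) → x_3) ∨ (((x_1 ∨ x_3) ∨ x_1) → (x_3 → x_2)) = 2 ∨ 2 = 2
No assignment yields a value below 2, so this is the minimum.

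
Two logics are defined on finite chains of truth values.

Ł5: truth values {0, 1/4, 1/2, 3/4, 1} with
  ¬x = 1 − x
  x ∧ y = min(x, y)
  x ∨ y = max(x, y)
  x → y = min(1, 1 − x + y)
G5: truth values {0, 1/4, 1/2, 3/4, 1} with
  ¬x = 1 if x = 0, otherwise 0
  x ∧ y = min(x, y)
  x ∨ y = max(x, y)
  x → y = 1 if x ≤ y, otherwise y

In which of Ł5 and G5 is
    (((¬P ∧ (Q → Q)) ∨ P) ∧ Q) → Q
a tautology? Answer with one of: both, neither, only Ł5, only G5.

both

In Ł5: every assignment gives 1 — tautology.
In G5: every assignment gives 1 — tautology.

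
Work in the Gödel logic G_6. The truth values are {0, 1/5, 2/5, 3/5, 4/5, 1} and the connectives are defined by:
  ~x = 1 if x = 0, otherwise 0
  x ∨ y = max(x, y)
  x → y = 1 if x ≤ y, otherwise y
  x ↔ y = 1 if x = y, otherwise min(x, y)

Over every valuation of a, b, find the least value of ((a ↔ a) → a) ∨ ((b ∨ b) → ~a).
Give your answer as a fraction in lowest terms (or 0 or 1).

Take a = 1/5, b = 1/5:
a ↔ a = 1/5 ↔ 1/5 = 1
(a ↔ a) → a = 1 → 1/5 = 1/5
b ∨ b = 1/5 ∨ 1/5 = 1/5
~a = ~1/5 = 0
(b ∨ b) → ~a = 1/5 → 0 = 0
((a ↔ a) → a) ∨ ((b ∨ b) → ~a) = 1/5 ∨ 0 = 1/5
No assignment yields a value below 1/5, so this is the minimum.

1/5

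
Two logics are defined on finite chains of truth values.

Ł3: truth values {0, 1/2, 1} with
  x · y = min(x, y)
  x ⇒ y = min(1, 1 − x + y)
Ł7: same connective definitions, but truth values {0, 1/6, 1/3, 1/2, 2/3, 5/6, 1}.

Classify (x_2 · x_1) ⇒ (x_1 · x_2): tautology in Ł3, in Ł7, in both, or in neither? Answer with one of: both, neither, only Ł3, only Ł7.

both

In Ł3: every assignment gives 1 — tautology.
In Ł7: every assignment gives 1 — tautology.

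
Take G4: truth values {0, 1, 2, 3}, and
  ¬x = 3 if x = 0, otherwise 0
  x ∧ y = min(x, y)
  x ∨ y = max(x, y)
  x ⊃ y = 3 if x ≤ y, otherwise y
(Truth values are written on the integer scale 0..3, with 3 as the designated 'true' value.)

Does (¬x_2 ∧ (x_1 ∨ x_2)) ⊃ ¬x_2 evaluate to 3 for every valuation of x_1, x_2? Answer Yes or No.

x_1 = 0, x_2 = 0 ↦ 3
x_1 = 0, x_2 = 1 ↦ 3
x_1 = 0, x_2 = 2 ↦ 3
x_1 = 0, x_2 = 3 ↦ 3
x_1 = 1, x_2 = 0 ↦ 3
x_1 = 1, x_2 = 1 ↦ 3
x_1 = 1, x_2 = 2 ↦ 3
x_1 = 1, x_2 = 3 ↦ 3
x_1 = 2, x_2 = 0 ↦ 3
x_1 = 2, x_2 = 1 ↦ 3
x_1 = 2, x_2 = 2 ↦ 3
x_1 = 2, x_2 = 3 ↦ 3
x_1 = 3, x_2 = 0 ↦ 3
x_1 = 3, x_2 = 1 ↦ 3
x_1 = 3, x_2 = 2 ↦ 3
x_1 = 3, x_2 = 3 ↦ 3
Every assignment gives a value ≥ 3.

Yes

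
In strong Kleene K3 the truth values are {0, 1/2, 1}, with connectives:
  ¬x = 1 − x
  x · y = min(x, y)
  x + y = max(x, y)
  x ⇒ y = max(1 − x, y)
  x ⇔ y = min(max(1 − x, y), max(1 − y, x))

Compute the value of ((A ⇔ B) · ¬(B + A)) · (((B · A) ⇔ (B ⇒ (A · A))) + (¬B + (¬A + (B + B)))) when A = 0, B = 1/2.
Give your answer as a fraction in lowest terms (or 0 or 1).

1/2

A ⇔ B = 0 ⇔ 1/2 = 1/2
B + A = 1/2 + 0 = 1/2
¬(B + A) = ¬1/2 = 1/2
(A ⇔ B) · ¬(B + A) = 1/2 · 1/2 = 1/2
B · A = 1/2 · 0 = 0
A · A = 0 · 0 = 0
B ⇒ (A · A) = 1/2 ⇒ 0 = 1/2
(B · A) ⇔ (B ⇒ (A · A)) = 0 ⇔ 1/2 = 1/2
¬B = ¬1/2 = 1/2
¬A = ¬0 = 1
B + B = 1/2 + 1/2 = 1/2
¬A + (B + B) = 1 + 1/2 = 1
¬B + (¬A + (B + B)) = 1/2 + 1 = 1
((B · A) ⇔ (B ⇒ (A · A))) + (¬B + (¬A + (B + B))) = 1/2 + 1 = 1
((A ⇔ B) · ¬(B + A)) · (((B · A) ⇔ (B ⇒ (A · A))) + (¬B + (¬A + (B + B)))) = 1/2 · 1 = 1/2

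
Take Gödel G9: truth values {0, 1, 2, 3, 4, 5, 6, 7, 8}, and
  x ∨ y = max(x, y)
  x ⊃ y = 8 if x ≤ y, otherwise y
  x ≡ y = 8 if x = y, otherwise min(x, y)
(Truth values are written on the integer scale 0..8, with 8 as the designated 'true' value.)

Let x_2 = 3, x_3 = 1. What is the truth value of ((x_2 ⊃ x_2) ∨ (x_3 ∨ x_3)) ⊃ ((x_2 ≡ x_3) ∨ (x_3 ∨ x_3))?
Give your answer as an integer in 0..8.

x_2 ⊃ x_2 = 3 ⊃ 3 = 8
x_3 ∨ x_3 = 1 ∨ 1 = 1
(x_2 ⊃ x_2) ∨ (x_3 ∨ x_3) = 8 ∨ 1 = 8
x_2 ≡ x_3 = 3 ≡ 1 = 1
x_3 ∨ x_3 = 1 ∨ 1 = 1
(x_2 ≡ x_3) ∨ (x_3 ∨ x_3) = 1 ∨ 1 = 1
((x_2 ⊃ x_2) ∨ (x_3 ∨ x_3)) ⊃ ((x_2 ≡ x_3) ∨ (x_3 ∨ x_3)) = 8 ⊃ 1 = 1

1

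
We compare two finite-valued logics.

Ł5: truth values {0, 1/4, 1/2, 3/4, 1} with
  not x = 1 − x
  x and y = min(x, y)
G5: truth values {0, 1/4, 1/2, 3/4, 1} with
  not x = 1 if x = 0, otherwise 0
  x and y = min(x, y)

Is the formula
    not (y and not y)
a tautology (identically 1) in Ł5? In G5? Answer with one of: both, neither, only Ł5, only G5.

only G5

In Ł5: at y = 1/4 the value is 3/4 — not a tautology.
In G5: every assignment gives 1 — tautology.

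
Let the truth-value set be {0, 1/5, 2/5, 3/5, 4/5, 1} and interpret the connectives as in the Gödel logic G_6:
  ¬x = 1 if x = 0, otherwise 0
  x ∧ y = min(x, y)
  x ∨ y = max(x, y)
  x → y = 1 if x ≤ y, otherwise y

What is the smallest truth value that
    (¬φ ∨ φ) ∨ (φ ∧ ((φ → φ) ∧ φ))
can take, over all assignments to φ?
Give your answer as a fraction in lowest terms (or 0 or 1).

Take φ = 1/5:
¬φ = ¬1/5 = 0
¬φ ∨ φ = 0 ∨ 1/5 = 1/5
φ → φ = 1/5 → 1/5 = 1
(φ → φ) ∧ φ = 1 ∧ 1/5 = 1/5
φ ∧ ((φ → φ) ∧ φ) = 1/5 ∧ 1/5 = 1/5
(¬φ ∨ φ) ∨ (φ ∧ ((φ → φ) ∧ φ)) = 1/5 ∨ 1/5 = 1/5
No assignment yields a value below 1/5, so this is the minimum.

1/5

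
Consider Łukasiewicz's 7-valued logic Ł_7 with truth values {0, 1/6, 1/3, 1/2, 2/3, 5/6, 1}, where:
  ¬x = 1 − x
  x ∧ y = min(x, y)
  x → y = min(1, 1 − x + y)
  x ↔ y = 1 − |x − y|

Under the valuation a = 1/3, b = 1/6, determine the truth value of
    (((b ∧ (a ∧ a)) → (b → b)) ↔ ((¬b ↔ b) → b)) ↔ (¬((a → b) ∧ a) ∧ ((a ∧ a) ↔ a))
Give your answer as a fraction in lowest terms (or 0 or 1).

a ∧ a = 1/3 ∧ 1/3 = 1/3
b ∧ (a ∧ a) = 1/6 ∧ 1/3 = 1/6
b → b = 1/6 → 1/6 = 1
(b ∧ (a ∧ a)) → (b → b) = 1/6 → 1 = 1
¬b = ¬1/6 = 5/6
¬b ↔ b = 5/6 ↔ 1/6 = 1/3
(¬b ↔ b) → b = 1/3 → 1/6 = 5/6
((b ∧ (a ∧ a)) → (b → b)) ↔ ((¬b ↔ b) → b) = 1 ↔ 5/6 = 5/6
a → b = 1/3 → 1/6 = 5/6
(a → b) ∧ a = 5/6 ∧ 1/3 = 1/3
¬((a → b) ∧ a) = ¬1/3 = 2/3
a ∧ a = 1/3 ∧ 1/3 = 1/3
(a ∧ a) ↔ a = 1/3 ↔ 1/3 = 1
¬((a → b) ∧ a) ∧ ((a ∧ a) ↔ a) = 2/3 ∧ 1 = 2/3
(((b ∧ (a ∧ a)) → (b → b)) ↔ ((¬b ↔ b) → b)) ↔ (¬((a → b) ∧ a) ∧ ((a ∧ a) ↔ a)) = 5/6 ↔ 2/3 = 5/6

5/6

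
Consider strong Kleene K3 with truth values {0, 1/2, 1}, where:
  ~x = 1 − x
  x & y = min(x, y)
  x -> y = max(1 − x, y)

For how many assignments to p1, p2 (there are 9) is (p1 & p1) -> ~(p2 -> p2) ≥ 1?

p1 = 0, p2 = 0 ↦ 1  ≥
p1 = 0, p2 = 1/2 ↦ 1  ≥
p1 = 0, p2 = 1 ↦ 1  ≥
p1 = 1/2, p2 = 0 ↦ 1/2  <
p1 = 1/2, p2 = 1/2 ↦ 1/2  <
p1 = 1/2, p2 = 1 ↦ 1/2  <
p1 = 1, p2 = 0 ↦ 0  <
p1 = 1, p2 = 1/2 ↦ 1/2  <
p1 = 1, p2 = 1 ↦ 0  <
So 3 of the 9 assignments meet the threshold.

3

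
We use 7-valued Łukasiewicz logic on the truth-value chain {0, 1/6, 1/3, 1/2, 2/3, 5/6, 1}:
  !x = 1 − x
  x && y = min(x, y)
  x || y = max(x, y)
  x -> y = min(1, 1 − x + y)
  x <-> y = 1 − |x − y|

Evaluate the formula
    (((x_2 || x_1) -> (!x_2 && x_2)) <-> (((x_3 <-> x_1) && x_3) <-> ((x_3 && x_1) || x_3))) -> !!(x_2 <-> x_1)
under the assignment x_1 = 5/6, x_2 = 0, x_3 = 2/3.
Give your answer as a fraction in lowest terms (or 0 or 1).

x_2 || x_1 = 0 || 5/6 = 5/6
!x_2 = !0 = 1
!x_2 && x_2 = 1 && 0 = 0
(x_2 || x_1) -> (!x_2 && x_2) = 5/6 -> 0 = 1/6
x_3 <-> x_1 = 2/3 <-> 5/6 = 5/6
(x_3 <-> x_1) && x_3 = 5/6 && 2/3 = 2/3
x_3 && x_1 = 2/3 && 5/6 = 2/3
(x_3 && x_1) || x_3 = 2/3 || 2/3 = 2/3
((x_3 <-> x_1) && x_3) <-> ((x_3 && x_1) || x_3) = 2/3 <-> 2/3 = 1
((x_2 || x_1) -> (!x_2 && x_2)) <-> (((x_3 <-> x_1) && x_3) <-> ((x_3 && x_1) || x_3)) = 1/6 <-> 1 = 1/6
x_2 <-> x_1 = 0 <-> 5/6 = 1/6
!(x_2 <-> x_1) = !1/6 = 5/6
!!(x_2 <-> x_1) = !5/6 = 1/6
(((x_2 || x_1) -> (!x_2 && x_2)) <-> (((x_3 <-> x_1) && x_3) <-> ((x_3 && x_1) || x_3))) -> !!(x_2 <-> x_1) = 1/6 -> 1/6 = 1

1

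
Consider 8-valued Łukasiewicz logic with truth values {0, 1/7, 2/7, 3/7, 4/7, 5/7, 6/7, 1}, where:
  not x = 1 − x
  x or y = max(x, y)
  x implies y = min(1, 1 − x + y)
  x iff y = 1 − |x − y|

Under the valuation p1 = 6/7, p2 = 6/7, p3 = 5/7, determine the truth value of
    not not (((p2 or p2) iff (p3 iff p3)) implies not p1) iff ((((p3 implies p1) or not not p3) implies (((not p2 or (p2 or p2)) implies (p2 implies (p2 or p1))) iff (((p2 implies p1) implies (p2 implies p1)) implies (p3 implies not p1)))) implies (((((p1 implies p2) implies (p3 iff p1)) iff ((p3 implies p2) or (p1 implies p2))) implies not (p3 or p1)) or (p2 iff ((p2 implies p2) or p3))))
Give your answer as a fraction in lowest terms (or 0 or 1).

2/7

p2 or p2 = 6/7 or 6/7 = 6/7
p3 iff p3 = 5/7 iff 5/7 = 1
(p2 or p2) iff (p3 iff p3) = 6/7 iff 1 = 6/7
not p1 = not 6/7 = 1/7
((p2 or p2) iff (p3 iff p3)) implies not p1 = 6/7 implies 1/7 = 2/7
not (((p2 or p2) iff (p3 iff p3)) implies not p1) = not 2/7 = 5/7
not not (((p2 or p2) iff (p3 iff p3)) implies not p1) = not 5/7 = 2/7
p3 implies p1 = 5/7 implies 6/7 = 1
not p3 = not 5/7 = 2/7
not not p3 = not 2/7 = 5/7
(p3 implies p1) or not not p3 = 1 or 5/7 = 1
not p2 = not 6/7 = 1/7
p2 or p2 = 6/7 or 6/7 = 6/7
not p2 or (p2 or p2) = 1/7 or 6/7 = 6/7
p2 or p1 = 6/7 or 6/7 = 6/7
p2 implies (p2 or p1) = 6/7 implies 6/7 = 1
(not p2 or (p2 or p2)) implies (p2 implies (p2 or p1)) = 6/7 implies 1 = 1
p2 implies p1 = 6/7 implies 6/7 = 1
p2 implies p1 = 6/7 implies 6/7 = 1
(p2 implies p1) implies (p2 implies p1) = 1 implies 1 = 1
not p1 = not 6/7 = 1/7
p3 implies not p1 = 5/7 implies 1/7 = 3/7
((p2 implies p1) implies (p2 implies p1)) implies (p3 implies not p1) = 1 implies 3/7 = 3/7
((not p2 or (p2 or p2)) implies (p2 implies (p2 or p1))) iff (((p2 implies p1) implies (p2 implies p1)) implies (p3 implies not p1)) = 1 iff 3/7 = 3/7
((p3 implies p1) or not not p3) implies (((not p2 or (p2 or p2)) implies (p2 implies (p2 or p1))) iff (((p2 implies p1) implies (p2 implies p1)) implies (p3 implies not p1))) = 1 implies 3/7 = 3/7
p1 implies p2 = 6/7 implies 6/7 = 1
p3 iff p1 = 5/7 iff 6/7 = 6/7
(p1 implies p2) implies (p3 iff p1) = 1 implies 6/7 = 6/7
p3 implies p2 = 5/7 implies 6/7 = 1
p1 implies p2 = 6/7 implies 6/7 = 1
(p3 implies p2) or (p1 implies p2) = 1 or 1 = 1
((p1 implies p2) implies (p3 iff p1)) iff ((p3 implies p2) or (p1 implies p2)) = 6/7 iff 1 = 6/7
p3 or p1 = 5/7 or 6/7 = 6/7
not (p3 or p1) = not 6/7 = 1/7
(((p1 implies p2) implies (p3 iff p1)) iff ((p3 implies p2) or (p1 implies p2))) implies not (p3 or p1) = 6/7 implies 1/7 = 2/7
p2 implies p2 = 6/7 implies 6/7 = 1
(p2 implies p2) or p3 = 1 or 5/7 = 1
p2 iff ((p2 implies p2) or p3) = 6/7 iff 1 = 6/7
((((p1 implies p2) implies (p3 iff p1)) iff ((p3 implies p2) or (p1 implies p2))) implies not (p3 or p1)) or (p2 iff ((p2 implies p2) or p3)) = 2/7 or 6/7 = 6/7
(((p3 implies p1) or not not p3) implies (((not p2 or (p2 or p2)) implies (p2 implies (p2 or p1))) iff (((p2 implies p1) implies (p2 implies p1)) implies (p3 implies not p1)))) implies (((((p1 implies p2) implies (p3 iff p1)) iff ((p3 implies p2) or (p1 implies p2))) implies not (p3 or p1)) or (p2 iff ((p2 implies p2) or p3))) = 3/7 implies 6/7 = 1
not not (((p2 or p2) iff (p3 iff p3)) implies not p1) iff ((((p3 implies p1) or not not p3) implies (((not p2 or (p2 or p2)) implies (p2 implies (p2 or p1))) iff (((p2 implies p1) implies (p2 implies p1)) implies (p3 implies not p1)))) implies (((((p1 implies p2) implies (p3 iff p1)) iff ((p3 implies p2) or (p1 implies p2))) implies not (p3 or p1)) or (p2 iff ((p2 implies p2) or p3)))) = 2/7 iff 1 = 2/7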